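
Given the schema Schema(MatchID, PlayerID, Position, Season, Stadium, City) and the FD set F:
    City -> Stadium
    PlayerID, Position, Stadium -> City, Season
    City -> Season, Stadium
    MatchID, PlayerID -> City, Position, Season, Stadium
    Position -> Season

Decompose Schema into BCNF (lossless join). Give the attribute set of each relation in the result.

{City, MatchID, PlayerID, Position}; {City, Season, Stadium}

Candidate key of the original relation: {MatchID, PlayerID}.
Within {City, MatchID, PlayerID, Position, Season, Stadium}: {City}⁺ ∩ {City, MatchID, PlayerID, Position, Season, Stadium} = {City, Season, Stadium}, not the whole set, so City -> Season, Stadium violates BCNF; decompose into {City, Season, Stadium} and {City, MatchID, PlayerID, Position}.
{City, Season, Stadium}: every determinant is a superkey — BCNF.
{City, MatchID, PlayerID, Position}: every determinant is a superkey — BCNF.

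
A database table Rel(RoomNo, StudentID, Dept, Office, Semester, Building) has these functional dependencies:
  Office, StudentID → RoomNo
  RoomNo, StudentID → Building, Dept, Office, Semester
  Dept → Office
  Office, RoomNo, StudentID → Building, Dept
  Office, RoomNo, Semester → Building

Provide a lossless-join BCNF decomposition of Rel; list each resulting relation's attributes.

{Building, Dept, RoomNo, Semester}; {Dept, Office}; {Dept, RoomNo, Semester, StudentID}

Candidate keys of the original relation: {Dept, StudentID}, {Office, StudentID}, {RoomNo, StudentID}.
In {Building, Dept, Office, RoomNo, Semester, StudentID}, {Dept} is not a superkey ({Dept}⁺ restricted to this set is {Dept, Office}), so split on Dept → Office into {Dept, Office} and {Building, Dept, RoomNo, Semester, StudentID}.
{Dept, Office} has no BCNF violation.
In {Building, Dept, RoomNo, Semester, StudentID}, {Dept, RoomNo, Semester} is not a superkey ({Dept, RoomNo, Semester}⁺ restricted to this set is {Building, Dept, RoomNo, Semester}), so split on Dept, RoomNo, Semester → Building into {Building, Dept, RoomNo, Semester} and {Dept, RoomNo, Semester, StudentID}.
{Building, Dept, RoomNo, Semester} has no BCNF violation.
{Dept, RoomNo, Semester, StudentID} has no BCNF violation.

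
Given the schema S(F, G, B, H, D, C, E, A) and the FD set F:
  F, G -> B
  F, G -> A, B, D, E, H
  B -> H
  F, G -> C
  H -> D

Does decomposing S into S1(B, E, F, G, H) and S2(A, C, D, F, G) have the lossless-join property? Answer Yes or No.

Yes

Common attributes: {F, G}; their closure is {A, B, C, D, E, F, G, H}.
S1 is contained in that closure, so S1 ∩ S2 -> S1 holds and the join is lossless.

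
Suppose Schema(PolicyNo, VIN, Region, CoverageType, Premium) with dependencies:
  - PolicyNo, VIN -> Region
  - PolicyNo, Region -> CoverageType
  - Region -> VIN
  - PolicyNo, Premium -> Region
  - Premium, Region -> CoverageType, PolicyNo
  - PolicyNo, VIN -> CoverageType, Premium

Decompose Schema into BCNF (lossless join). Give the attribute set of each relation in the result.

{CoverageType, PolicyNo, Premium, Region}; {Region, VIN}

Candidate keys of the original relation: {PolicyNo, Premium}, {PolicyNo, Region}, {PolicyNo, VIN}, {Premium, Region}.
In {CoverageType, PolicyNo, Premium, Region, VIN}, {Region} is not a superkey ({Region}⁺ restricted to this set is {Region, VIN}), so split on Region -> VIN into {Region, VIN} and {CoverageType, PolicyNo, Premium, Region}.
{Region, VIN} has no BCNF violation.
{CoverageType, PolicyNo, Premium, Region} has no BCNF violation.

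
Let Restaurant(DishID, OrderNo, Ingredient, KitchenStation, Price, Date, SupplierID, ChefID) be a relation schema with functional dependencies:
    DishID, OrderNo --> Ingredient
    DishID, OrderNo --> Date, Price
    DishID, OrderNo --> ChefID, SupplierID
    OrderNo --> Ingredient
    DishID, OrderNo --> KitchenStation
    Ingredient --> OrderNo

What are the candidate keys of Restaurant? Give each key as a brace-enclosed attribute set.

{DishID, Ingredient}, {DishID, OrderNo}

{DishID} never appears on the right of any FD, so every key must include it.
{DishID, Ingredient}⁺ = {ChefID, Date, DishID, Ingredient, KitchenStation, OrderNo, Price, SupplierID}, which is every attribute, so {DishID, Ingredient} is a candidate key.
{DishID, OrderNo}⁺ = {ChefID, Date, DishID, Ingredient, KitchenStation, OrderNo, Price, SupplierID}, which is every attribute, so {DishID, OrderNo} is a candidate key.
These are minimal and exhaustive — every other superkey contains one of them.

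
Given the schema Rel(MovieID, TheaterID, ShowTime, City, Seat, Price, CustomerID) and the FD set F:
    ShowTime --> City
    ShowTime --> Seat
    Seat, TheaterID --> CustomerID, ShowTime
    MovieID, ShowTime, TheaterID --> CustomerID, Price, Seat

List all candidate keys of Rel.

{MovieID, Seat, TheaterID}, {MovieID, ShowTime, TheaterID}

Attributes never on any right-hand side: {MovieID, TheaterID} — every candidate key must contain all of them.
{MovieID, Seat, TheaterID}⁺ = {City, CustomerID, MovieID, Price, Seat, ShowTime, TheaterID} — all of the relation — so {MovieID, Seat, TheaterID} is a candidate key.
{MovieID, ShowTime, TheaterID}⁺ = {City, CustomerID, MovieID, Price, Seat, ShowTime, TheaterID} — all of the relation — so {MovieID, ShowTime, TheaterID} is a candidate key.
No proper subset of any of these is a key, and no other minimal superkey exists.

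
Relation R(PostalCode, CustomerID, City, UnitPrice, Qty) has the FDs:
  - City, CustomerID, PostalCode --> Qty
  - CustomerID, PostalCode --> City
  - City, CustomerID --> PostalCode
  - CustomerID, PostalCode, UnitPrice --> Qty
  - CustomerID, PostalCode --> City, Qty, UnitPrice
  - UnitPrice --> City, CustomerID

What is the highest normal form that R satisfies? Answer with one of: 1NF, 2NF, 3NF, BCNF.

Candidate keys: {City, CustomerID}, {CustomerID, PostalCode}, {UnitPrice}. Prime attributes: {City, CustomerID, PostalCode, UnitPrice}.
The left-hand side of every FD is a superkey, so BCNF is satisfied.

BCNF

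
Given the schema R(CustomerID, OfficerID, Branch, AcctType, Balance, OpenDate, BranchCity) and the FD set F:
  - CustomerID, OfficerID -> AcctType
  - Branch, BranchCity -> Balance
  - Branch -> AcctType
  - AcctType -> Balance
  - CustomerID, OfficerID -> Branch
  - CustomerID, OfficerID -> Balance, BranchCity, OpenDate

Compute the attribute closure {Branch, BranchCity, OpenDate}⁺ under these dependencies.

{AcctType, Balance, Branch, BranchCity, OpenDate}

Start with {Branch, BranchCity, OpenDate}.
Branch, BranchCity -> Balance applies; add {Balance} → now {Balance, Branch, BranchCity, OpenDate}.
Branch -> AcctType applies; add {AcctType} → now {AcctType, Balance, Branch, BranchCity, OpenDate}.
No further FD applies.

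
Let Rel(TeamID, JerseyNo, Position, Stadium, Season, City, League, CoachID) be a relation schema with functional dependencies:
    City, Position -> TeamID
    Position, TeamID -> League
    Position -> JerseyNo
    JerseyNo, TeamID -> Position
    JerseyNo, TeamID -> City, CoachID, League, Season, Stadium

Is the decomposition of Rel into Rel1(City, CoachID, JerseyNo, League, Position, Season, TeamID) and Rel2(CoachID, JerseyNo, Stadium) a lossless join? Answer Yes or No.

No

The shared attributes are {CoachID, JerseyNo} and {CoachID, JerseyNo}⁺ = {CoachID, JerseyNo}.
Neither Rel1 nor Rel2 is contained in that closure, so the decomposition is lossy.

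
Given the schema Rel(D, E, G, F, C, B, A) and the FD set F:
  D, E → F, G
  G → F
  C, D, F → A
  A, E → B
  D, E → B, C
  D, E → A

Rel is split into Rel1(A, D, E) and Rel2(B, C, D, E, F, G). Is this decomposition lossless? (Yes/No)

Yes

The shared attributes are {D, E} and {D, E}⁺ = {A, B, C, D, E, F, G}.
Rel1 is contained in that closure, so Rel1 ∩ Rel2 → Rel1 holds and the join is lossless.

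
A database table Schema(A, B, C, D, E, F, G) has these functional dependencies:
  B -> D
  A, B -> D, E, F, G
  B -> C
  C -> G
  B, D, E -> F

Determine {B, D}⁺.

{B, C, D, G}

Start with {B, D}.
B -> C applies; add {C} → now {B, C, D}.
C -> G applies; add {G} → now {B, C, D, G}.
No further FD applies.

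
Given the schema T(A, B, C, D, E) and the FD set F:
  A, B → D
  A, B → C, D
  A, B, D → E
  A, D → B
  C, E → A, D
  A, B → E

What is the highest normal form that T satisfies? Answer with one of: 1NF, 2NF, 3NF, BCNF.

BCNF

Candidate keys: {A, B}, {A, D}, {C, E}. Prime attributes: {A, B, C, D, E}.
Each dependency's left side is a superkey — BCNF holds.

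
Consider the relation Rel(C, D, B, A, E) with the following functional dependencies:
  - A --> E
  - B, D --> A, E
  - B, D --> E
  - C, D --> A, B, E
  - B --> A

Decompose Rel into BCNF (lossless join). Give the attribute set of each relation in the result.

{A, B}; {A, E}; {B, C, D}

Candidate key of the original relation: {C, D}.
{A, B, C, D, E}: {A} determines {A, E} here but is not a superkey — split on A --> E, giving {A, E} and {A, B, C, D}.
{A, E} is in BCNF.
{A, B, C, D}: {B, D} determines {A, B, D} here but is not a superkey — split on B, D --> A, giving {A, B, D} and {B, C, D}.
{A, B, D}: {B} determines {A, B} here but is not a superkey — split on B --> A, giving {A, B} and {B, D}.
{A, B} is in BCNF.
{B, D} is in BCNF.
{B, C, D} is in BCNF.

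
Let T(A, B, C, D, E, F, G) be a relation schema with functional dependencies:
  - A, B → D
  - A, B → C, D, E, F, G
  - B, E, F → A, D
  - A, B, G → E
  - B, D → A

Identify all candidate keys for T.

{A, B}, {B, D}, {B, E, F}

{B} never appears on the right of any FD, so every key must include it.
{A, B}⁺ = {A, B, C, D, E, F, G}, which is every attribute, so {A, B} is a candidate key.
{B, D}⁺ = {A, B, C, D, E, F, G}, which is every attribute, so {B, D} is a candidate key.
{B, E, F}⁺ = {A, B, C, D, E, F, G}, which is every attribute, so {B, E, F} is a candidate key.
No proper subset of any of these is a key, and no other minimal superkey exists.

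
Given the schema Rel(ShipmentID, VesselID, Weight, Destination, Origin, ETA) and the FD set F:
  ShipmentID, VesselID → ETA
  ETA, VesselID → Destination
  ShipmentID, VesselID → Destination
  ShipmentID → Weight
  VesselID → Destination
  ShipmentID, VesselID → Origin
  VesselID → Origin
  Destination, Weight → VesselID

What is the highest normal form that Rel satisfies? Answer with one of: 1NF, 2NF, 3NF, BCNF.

1NF

Candidate keys: {Destination, ShipmentID}, {ShipmentID, VesselID}. Prime attributes: {Destination, ShipmentID, VesselID}.
ETA, VesselID → Destination breaks BCNF: {ETA, VesselID}⁺ = {Destination, ETA, Origin, VesselID}, so {ETA, VesselID} is not a superkey.
ShipmentID → Weight determines the non-prime attribute {Weight} from a non-superkey — 3NF is violated.
{ShipmentID} is a proper subset of the key {Destination, ShipmentID}, and {ShipmentID}⁺ contains the non-prime attribute {Weight} — a partial dependency, so 2NF is violated.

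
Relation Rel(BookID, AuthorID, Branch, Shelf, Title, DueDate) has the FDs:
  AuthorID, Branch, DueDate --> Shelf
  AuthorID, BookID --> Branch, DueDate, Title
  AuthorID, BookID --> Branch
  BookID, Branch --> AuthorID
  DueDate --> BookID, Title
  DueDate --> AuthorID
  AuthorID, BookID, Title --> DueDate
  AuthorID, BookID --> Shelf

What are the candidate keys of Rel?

{AuthorID, BookID}, {BookID, Branch}, {DueDate}

Closure of {DueDate} is {AuthorID, BookID, Branch, DueDate, Shelf, Title}, the whole schema; {DueDate} is a candidate key.
Closure of {AuthorID, BookID} is {AuthorID, BookID, Branch, DueDate, Shelf, Title}, the whole schema; {AuthorID, BookID} is a candidate key.
Closure of {BookID, Branch} is {AuthorID, BookID, Branch, DueDate, Shelf, Title}, the whole schema; {BookID, Branch} is a candidate key.
These are minimal and exhaustive — every other superkey contains one of them.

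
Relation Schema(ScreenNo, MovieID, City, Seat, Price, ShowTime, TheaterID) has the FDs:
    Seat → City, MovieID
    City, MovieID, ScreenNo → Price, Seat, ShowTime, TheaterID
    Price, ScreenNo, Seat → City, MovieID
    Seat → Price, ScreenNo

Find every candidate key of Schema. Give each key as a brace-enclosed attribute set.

{City, MovieID, ScreenNo}, {Seat}

{Seat}⁺ = {City, MovieID, Price, ScreenNo, Seat, ShowTime, TheaterID}, which is every attribute, so {Seat} is a candidate key.
{City, MovieID, ScreenNo}⁺ = {City, MovieID, Price, ScreenNo, Seat, ShowTime, TheaterID}, which is every attribute, so {City, MovieID, ScreenNo} is a candidate key.
Any other superkey properly contains one of these, so there are no further candidate keys.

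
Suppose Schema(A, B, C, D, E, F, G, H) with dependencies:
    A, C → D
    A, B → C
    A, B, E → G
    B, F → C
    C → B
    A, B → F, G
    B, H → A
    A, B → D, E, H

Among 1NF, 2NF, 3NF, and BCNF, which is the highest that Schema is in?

Candidate keys: {A, B}, {A, C}, {B, H}, {C, H}. Prime attributes: {A, B, C, H}.
B, F → C breaks BCNF: {B, F}⁺ = {B, C, F}, so {B, F} is not a superkey.
But every attribute on its right side ({C}) is prime, and the same holds for every other non-superkey FD, so 3NF still holds.

3NF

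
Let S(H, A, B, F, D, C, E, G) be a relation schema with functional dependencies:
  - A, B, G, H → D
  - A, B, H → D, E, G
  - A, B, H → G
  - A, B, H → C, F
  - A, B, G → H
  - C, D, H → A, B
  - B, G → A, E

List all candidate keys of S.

{A, B, H}, {B, G}, {C, D, H}

{B, G}⁺ = {A, B, C, D, E, F, G, H}, which is every attribute, so {B, G} is a candidate key.
{A, B, H}⁺ = {A, B, C, D, E, F, G, H}, which is every attribute, so {A, B, H} is a candidate key.
{C, D, H}⁺ = {A, B, C, D, E, F, G, H}, which is every attribute, so {C, D, H} is a candidate key.
These are minimal and exhaustive — every other superkey contains one of them.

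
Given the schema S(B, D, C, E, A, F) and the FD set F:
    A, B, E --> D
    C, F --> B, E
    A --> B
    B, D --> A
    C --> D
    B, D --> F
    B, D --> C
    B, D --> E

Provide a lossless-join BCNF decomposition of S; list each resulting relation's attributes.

Candidate keys of the original relation: {A, C}, {A, D}, {A, E}, {B, C}, {B, D}, {C, F}.
{A, B, C, D, E, F}: {A} determines {A, B} here but is not a superkey — split on A --> B, giving {A, B} and {A, C, D, E, F}.
{A, B}: every determinant is a superkey — BCNF.
{A, C, D, E, F}: {C} determines {C, D} here but is not a superkey — split on C --> D, giving {C, D} and {A, C, E, F}.
{C, D}: every determinant is a superkey — BCNF.
{A, C, E, F}: every determinant is a superkey — BCNF.

{A, B}; {A, C, E, F}; {C, D}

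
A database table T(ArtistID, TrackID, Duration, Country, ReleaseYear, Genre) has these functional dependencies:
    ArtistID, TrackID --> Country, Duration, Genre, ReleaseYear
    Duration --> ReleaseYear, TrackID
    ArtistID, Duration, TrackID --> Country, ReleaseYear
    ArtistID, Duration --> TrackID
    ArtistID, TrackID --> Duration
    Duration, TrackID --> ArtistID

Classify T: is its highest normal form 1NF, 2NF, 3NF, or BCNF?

Candidate keys: {ArtistID, TrackID}, {Duration}. Prime attributes: {ArtistID, Duration, TrackID}.
Each dependency's left side is a superkey — BCNF holds.

BCNF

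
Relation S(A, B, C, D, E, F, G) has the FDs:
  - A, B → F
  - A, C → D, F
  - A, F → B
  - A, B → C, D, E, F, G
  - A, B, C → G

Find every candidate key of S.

{A, B}, {A, C}, {A, F}

{A} never appears on the right of any FD, so every key must include it.
Closure of {A, B} is {A, B, C, D, E, F, G}, the whole schema; {A, B} is a candidate key.
Closure of {A, C} is {A, B, C, D, E, F, G}, the whole schema; {A, C} is a candidate key.
Closure of {A, F} is {A, B, C, D, E, F, G}, the whole schema; {A, F} is a candidate key.
Any other superkey properly contains one of these, so there are no further candidate keys.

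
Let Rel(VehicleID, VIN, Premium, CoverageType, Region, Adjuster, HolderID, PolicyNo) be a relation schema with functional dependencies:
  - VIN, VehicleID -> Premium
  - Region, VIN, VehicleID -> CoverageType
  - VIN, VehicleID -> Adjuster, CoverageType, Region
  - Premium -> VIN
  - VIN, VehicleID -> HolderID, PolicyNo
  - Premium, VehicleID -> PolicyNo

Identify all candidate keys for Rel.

Attributes never on any right-hand side: {VehicleID} — every candidate key must contain it.
{Premium, VehicleID}⁺ = {Adjuster, CoverageType, HolderID, PolicyNo, Premium, Region, VIN, VehicleID}, which is every attribute, so {Premium, VehicleID} is a candidate key.
{VIN, VehicleID}⁺ = {Adjuster, CoverageType, HolderID, PolicyNo, Premium, Region, VIN, VehicleID}, which is every attribute, so {VIN, VehicleID} is a candidate key.
These are minimal and exhaustive — every other superkey contains one of them.

{Premium, VehicleID}, {VIN, VehicleID}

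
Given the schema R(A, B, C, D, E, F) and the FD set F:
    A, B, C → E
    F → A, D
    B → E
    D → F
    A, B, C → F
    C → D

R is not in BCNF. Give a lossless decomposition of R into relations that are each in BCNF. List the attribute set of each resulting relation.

Candidate key of the original relation: {B, C}.
{A, B, C, D, E, F}: {F} determines {A, D, F} here but is not a superkey — split on F → A, D, giving {A, D, F} and {B, C, E, F}.
{A, D, F}: every determinant is a superkey — BCNF.
{B, C, E, F}: {B} determines {B, E} here but is not a superkey — split on B → E, giving {B, E} and {B, C, F}.
{B, E}: every determinant is a superkey — BCNF.
{B, C, F}: {C} determines {C, F} here but is not a superkey — split on C → F, giving {C, F} and {B, C}.
{C, F}: every determinant is a superkey — BCNF.
{B, C}: every determinant is a superkey — BCNF.

{A, D, F}; {B, C}; {B, E}; {C, F}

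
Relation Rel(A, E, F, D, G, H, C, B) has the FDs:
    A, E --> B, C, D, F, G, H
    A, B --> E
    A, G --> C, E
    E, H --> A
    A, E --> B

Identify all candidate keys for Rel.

{A, B}, {A, E}, {A, G}, {E, H}

Closure of {A, B} is {A, B, C, D, E, F, G, H}, the whole schema; {A, B} is a candidate key.
Closure of {A, E} is {A, B, C, D, E, F, G, H}, the whole schema; {A, E} is a candidate key.
Closure of {A, G} is {A, B, C, D, E, F, G, H}, the whole schema; {A, G} is a candidate key.
Closure of {E, H} is {A, B, C, D, E, F, G, H}, the whole schema; {E, H} is a candidate key.
Any other superkey properly contains one of these, so there are no further candidate keys.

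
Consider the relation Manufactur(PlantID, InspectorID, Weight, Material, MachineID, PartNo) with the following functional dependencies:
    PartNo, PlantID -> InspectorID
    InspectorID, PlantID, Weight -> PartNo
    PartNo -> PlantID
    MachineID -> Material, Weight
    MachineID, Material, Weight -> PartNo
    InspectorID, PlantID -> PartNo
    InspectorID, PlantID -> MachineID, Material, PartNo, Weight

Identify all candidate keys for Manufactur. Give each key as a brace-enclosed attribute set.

{MachineID}⁺ = {InspectorID, MachineID, Material, PartNo, PlantID, Weight}, which is every attribute, so {MachineID} is a candidate key.
{PartNo}⁺ = {InspectorID, MachineID, Material, PartNo, PlantID, Weight}, which is every attribute, so {PartNo} is a candidate key.
{InspectorID, PlantID}⁺ = {InspectorID, MachineID, Material, PartNo, PlantID, Weight}, which is every attribute, so {InspectorID, PlantID} is a candidate key.
No proper subset of any of these is a key, and no other minimal superkey exists.

{InspectorID, PlantID}, {MachineID}, {PartNo}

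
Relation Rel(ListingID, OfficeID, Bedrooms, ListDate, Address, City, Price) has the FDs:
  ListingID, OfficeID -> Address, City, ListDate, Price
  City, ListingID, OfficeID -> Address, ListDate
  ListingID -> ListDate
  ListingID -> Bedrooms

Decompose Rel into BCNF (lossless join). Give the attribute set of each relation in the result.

{Address, City, ListingID, OfficeID, Price}; {Bedrooms, ListDate, ListingID}

Candidate key of the original relation: {ListingID, OfficeID}.
In {Address, Bedrooms, City, ListDate, ListingID, OfficeID, Price}, {ListingID} is not a superkey ({ListingID}⁺ restricted to this set is {Bedrooms, ListDate, ListingID}), so split on ListingID -> Bedrooms, ListDate into {Bedrooms, ListDate, ListingID} and {Address, City, ListingID, OfficeID, Price}.
{Bedrooms, ListDate, ListingID}: every determinant is a superkey — BCNF.
{Address, City, ListingID, OfficeID, Price}: every determinant is a superkey — BCNF.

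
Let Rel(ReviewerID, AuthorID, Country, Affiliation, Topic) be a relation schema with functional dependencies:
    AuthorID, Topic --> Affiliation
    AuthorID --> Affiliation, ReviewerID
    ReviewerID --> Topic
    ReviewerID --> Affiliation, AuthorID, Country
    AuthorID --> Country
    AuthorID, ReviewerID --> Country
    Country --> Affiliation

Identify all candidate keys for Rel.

{AuthorID} is a candidate key since {AuthorID}⁺ = {Affiliation, AuthorID, Country, ReviewerID, Topic} covers every attribute.
{ReviewerID} is a candidate key since {ReviewerID}⁺ = {Affiliation, AuthorID, Country, ReviewerID, Topic} covers every attribute.
Any other superkey properly contains one of these, so there are no further candidate keys.

{AuthorID}, {ReviewerID}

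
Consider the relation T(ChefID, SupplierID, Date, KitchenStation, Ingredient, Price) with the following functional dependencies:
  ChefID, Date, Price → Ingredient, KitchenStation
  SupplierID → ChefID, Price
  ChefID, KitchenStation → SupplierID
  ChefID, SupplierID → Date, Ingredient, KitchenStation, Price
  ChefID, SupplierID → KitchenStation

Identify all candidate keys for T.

{SupplierID}⁺ = {ChefID, Date, Ingredient, KitchenStation, Price, SupplierID} — all of the relation — so {SupplierID} is a candidate key.
{ChefID, KitchenStation}⁺ = {ChefID, Date, Ingredient, KitchenStation, Price, SupplierID} — all of the relation — so {ChefID, KitchenStation} is a candidate key.
{ChefID, Date, Price}⁺ = {ChefID, Date, Ingredient, KitchenStation, Price, SupplierID} — all of the relation — so {ChefID, Date, Price} is a candidate key.
Any other superkey properly contains one of these, so there are no further candidate keys.

{ChefID, Date, Price}, {ChefID, KitchenStation}, {SupplierID}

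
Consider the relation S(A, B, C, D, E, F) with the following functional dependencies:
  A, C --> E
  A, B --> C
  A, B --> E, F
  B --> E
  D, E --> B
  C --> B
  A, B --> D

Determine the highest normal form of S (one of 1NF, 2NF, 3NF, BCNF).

3NF

Candidate keys: {A, B}, {A, C}, {A, D, E}. Prime attributes: {A, B, C, D, E}.
For B --> E we have {B}⁺ = {B, E}; {B} is not a superkey, so BCNF fails.
Its right-hand attributes {E} are all prime, as are those of every other non-superkey FD — the relation is in 3NF.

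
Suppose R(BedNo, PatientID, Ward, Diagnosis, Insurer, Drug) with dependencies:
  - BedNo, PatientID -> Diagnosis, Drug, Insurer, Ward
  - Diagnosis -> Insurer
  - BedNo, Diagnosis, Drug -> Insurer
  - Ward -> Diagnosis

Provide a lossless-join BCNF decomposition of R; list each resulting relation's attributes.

Candidate key of the original relation: {BedNo, PatientID}.
{BedNo, Diagnosis, Drug, Insurer, PatientID, Ward}: {Diagnosis} determines {Diagnosis, Insurer} here but is not a superkey — split on Diagnosis -> Insurer, giving {Diagnosis, Insurer} and {BedNo, Diagnosis, Drug, PatientID, Ward}.
{Diagnosis, Insurer} has no BCNF violation.
{BedNo, Diagnosis, Drug, PatientID, Ward}: {Ward} determines {Diagnosis, Ward} here but is not a superkey — split on Ward -> Diagnosis, giving {Diagnosis, Ward} and {BedNo, Drug, PatientID, Ward}.
{Diagnosis, Ward} has no BCNF violation.
{BedNo, Drug, PatientID, Ward} has no BCNF violation.

{BedNo, Drug, PatientID, Ward}; {Diagnosis, Insurer}; {Diagnosis, Ward}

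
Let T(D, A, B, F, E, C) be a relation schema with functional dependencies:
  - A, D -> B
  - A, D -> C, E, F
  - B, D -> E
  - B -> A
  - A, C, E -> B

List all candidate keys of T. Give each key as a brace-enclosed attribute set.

{A, D}, {B, D}

Attributes never on any right-hand side: {D} — every candidate key must contain it.
Closure of {A, D} is {A, B, C, D, E, F}, the whole schema; {A, D} is a candidate key.
Closure of {B, D} is {A, B, C, D, E, F}, the whole schema; {B, D} is a candidate key.
These are minimal and exhaustive — every other superkey contains one of them.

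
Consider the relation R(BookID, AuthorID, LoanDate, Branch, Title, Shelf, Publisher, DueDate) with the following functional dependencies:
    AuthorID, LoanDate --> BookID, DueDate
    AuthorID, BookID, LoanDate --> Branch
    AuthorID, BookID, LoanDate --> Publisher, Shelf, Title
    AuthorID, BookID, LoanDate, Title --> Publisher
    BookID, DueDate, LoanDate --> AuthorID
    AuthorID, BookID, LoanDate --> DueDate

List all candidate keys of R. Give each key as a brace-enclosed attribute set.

{AuthorID, LoanDate}, {BookID, DueDate, LoanDate}

Attributes never on any right-hand side: {LoanDate} — every candidate key must contain it.
Closure of {AuthorID, LoanDate} is {AuthorID, BookID, Branch, DueDate, LoanDate, Publisher, Shelf, Title}, the whole schema; {AuthorID, LoanDate} is a candidate key.
Closure of {BookID, DueDate, LoanDate} is {AuthorID, BookID, Branch, DueDate, LoanDate, Publisher, Shelf, Title}, the whole schema; {BookID, DueDate, LoanDate} is a candidate key.
These are minimal and exhaustive — every other superkey contains one of them.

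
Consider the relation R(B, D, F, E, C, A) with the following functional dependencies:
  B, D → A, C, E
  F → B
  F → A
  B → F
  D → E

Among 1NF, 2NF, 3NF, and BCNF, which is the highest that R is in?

1NF

Candidate keys: {B, D}, {D, F}. Prime attributes: {B, D, F}.
F → B breaks BCNF: {F}⁺ = {A, B, F}, so {F} is not a superkey.
F → A has non-prime {A} on the right and a non-superkey on the left, so 3NF fails.
Since {B} ⊂ {B, D} and {B}⁺ ⊇ {A} with {A} non-prime, there is a partial dependency; 2NF fails.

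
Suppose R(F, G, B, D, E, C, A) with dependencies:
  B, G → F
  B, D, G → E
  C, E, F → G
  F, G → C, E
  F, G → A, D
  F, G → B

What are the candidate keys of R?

{B, G}, {C, E, F}, {F, G}

{B, G}⁺ = {A, B, C, D, E, F, G}, which is every attribute, so {B, G} is a candidate key.
{F, G}⁺ = {A, B, C, D, E, F, G}, which is every attribute, so {F, G} is a candidate key.
{C, E, F}⁺ = {A, B, C, D, E, F, G}, which is every attribute, so {C, E, F} is a candidate key.
These are minimal and exhaustive — every other superkey contains one of them.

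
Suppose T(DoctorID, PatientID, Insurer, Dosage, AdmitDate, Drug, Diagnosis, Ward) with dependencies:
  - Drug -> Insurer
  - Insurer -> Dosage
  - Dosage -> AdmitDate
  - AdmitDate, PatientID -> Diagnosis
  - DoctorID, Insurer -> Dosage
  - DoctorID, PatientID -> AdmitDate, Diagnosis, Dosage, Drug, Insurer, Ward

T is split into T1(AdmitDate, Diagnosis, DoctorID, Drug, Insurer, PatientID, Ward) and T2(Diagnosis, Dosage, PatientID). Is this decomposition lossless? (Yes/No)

T1 ∩ T2 = {Diagnosis, PatientID}; its closure under F is {Diagnosis, PatientID}.
The closure covers neither T1 nor T2 entirely; the join is not lossless.

No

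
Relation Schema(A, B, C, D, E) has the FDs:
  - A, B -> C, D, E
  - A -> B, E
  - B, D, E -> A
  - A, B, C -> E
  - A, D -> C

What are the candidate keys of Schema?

{A}, {B, D, E}

{A} is a candidate key since {A}⁺ = {A, B, C, D, E} covers every attribute.
{B, D, E} is a candidate key since {B, D, E}⁺ = {A, B, C, D, E} covers every attribute.
No proper subset of any of these is a key, and no other minimal superkey exists.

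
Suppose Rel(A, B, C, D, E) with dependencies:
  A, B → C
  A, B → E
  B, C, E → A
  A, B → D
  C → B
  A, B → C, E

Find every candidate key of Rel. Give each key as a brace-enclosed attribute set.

{A, B}, {A, C}, {C, E}

{A, B} is a candidate key since {A, B}⁺ = {A, B, C, D, E} covers every attribute.
{A, C} is a candidate key since {A, C}⁺ = {A, B, C, D, E} covers every attribute.
{C, E} is a candidate key since {C, E}⁺ = {A, B, C, D, E} covers every attribute.
Any other superkey properly contains one of these, so there are no further candidate keys.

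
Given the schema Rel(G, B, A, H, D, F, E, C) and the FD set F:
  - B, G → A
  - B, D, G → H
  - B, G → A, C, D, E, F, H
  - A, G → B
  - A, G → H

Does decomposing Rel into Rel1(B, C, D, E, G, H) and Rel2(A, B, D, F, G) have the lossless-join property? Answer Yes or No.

Yes

Rel1 ∩ Rel2 = {B, D, G}; its closure under F is {A, B, C, D, E, F, G, H}.
Rel1 is contained in that closure, so Rel1 ∩ Rel2 → Rel1 holds and the join is lossless.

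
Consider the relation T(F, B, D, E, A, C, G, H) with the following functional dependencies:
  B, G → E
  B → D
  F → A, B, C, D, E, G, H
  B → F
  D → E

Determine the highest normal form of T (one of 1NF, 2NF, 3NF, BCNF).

2NF

Candidate keys: {B}, {F}. Prime attributes: {B, F}.
D → E breaks BCNF: {D}⁺ = {D, E}, so {D} is not a superkey.
Because {E} is non-prime and the left side of D → E is not a superkey, the relation is not in 3NF.
Every candidate key is a single attribute, so no partial dependency is possible; 2NF holds.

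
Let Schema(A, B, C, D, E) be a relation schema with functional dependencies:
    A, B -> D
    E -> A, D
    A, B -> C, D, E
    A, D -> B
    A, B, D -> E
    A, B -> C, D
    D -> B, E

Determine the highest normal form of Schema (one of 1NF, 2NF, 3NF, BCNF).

BCNF

Candidate keys: {A, B}, {D}, {E}. Prime attributes: {A, B, D, E}.
The left-hand side of every FD is a superkey, so BCNF is satisfied.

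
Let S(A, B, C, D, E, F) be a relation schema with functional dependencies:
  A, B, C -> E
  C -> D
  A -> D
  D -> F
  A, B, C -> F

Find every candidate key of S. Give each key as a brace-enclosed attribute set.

No FD produces {A, B, C}, so they must be in every candidate key.
{A, B, C} is a candidate key since {A, B, C}⁺ = {A, B, C, D, E, F} covers every attribute.
Every other attribute set either contains this one or has a smaller closure.

{A, B, C}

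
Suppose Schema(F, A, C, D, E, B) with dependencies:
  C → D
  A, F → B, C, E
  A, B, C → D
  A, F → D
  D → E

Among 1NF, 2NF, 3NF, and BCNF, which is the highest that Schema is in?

Candidate key: {A, F}. Prime attributes: {A, F}.
For C → D we have {C}⁺ = {C, D, E}; {C} is not a superkey, so BCNF fails.
C → D has non-prime {D} on the right and a non-superkey on the left, so 3NF fails.
Checking every proper subset of each key, none determines a non-prime attribute — 2NF is satisfied.

2NF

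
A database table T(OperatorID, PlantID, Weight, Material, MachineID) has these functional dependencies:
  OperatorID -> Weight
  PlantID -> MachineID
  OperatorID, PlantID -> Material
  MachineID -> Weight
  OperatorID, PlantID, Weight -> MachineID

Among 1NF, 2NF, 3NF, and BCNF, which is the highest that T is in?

Candidate key: {OperatorID, PlantID}. Prime attributes: {OperatorID, PlantID}.
OperatorID -> Weight: {OperatorID}⁺ = {OperatorID, Weight}, which is not all of the attributes, so the left side is not a superkey — BCNF is violated.
OperatorID -> Weight has non-prime {Weight} on the right and a non-superkey on the left, so 3NF fails.
{OperatorID} is a proper subset of the key {OperatorID, PlantID}, and {OperatorID}⁺ contains the non-prime attribute {Weight} — a partial dependency, so 2NF is violated.

1NF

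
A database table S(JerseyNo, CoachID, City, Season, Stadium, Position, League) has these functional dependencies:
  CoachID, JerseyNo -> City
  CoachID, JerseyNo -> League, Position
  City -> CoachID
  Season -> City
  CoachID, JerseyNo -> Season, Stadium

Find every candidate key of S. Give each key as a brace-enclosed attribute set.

{JerseyNo} never appears on the right of any FD, so every key must include it.
{City, JerseyNo}⁺ = {City, CoachID, JerseyNo, League, Position, Season, Stadium}, which is every attribute, so {City, JerseyNo} is a candidate key.
{CoachID, JerseyNo}⁺ = {City, CoachID, JerseyNo, League, Position, Season, Stadium}, which is every attribute, so {CoachID, JerseyNo} is a candidate key.
{JerseyNo, Season}⁺ = {City, CoachID, JerseyNo, League, Position, Season, Stadium}, which is every attribute, so {JerseyNo, Season} is a candidate key.
Any other superkey properly contains one of these, so there are no further candidate keys.

{City, JerseyNo}, {CoachID, JerseyNo}, {JerseyNo, Season}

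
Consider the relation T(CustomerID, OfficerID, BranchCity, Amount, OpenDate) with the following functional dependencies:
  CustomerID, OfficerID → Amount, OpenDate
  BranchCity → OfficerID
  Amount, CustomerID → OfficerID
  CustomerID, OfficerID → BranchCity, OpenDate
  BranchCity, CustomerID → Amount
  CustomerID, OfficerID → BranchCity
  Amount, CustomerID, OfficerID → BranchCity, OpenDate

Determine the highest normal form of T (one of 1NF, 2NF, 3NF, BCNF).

Candidate keys: {Amount, CustomerID}, {BranchCity, CustomerID}, {CustomerID, OfficerID}. Prime attributes: {Amount, BranchCity, CustomerID, OfficerID}.
BranchCity → OfficerID: {BranchCity}⁺ = {BranchCity, OfficerID}, which is not all of the attributes, so the left side is not a superkey — BCNF is violated.
But every attribute on its right side ({OfficerID}) is prime, and the same holds for every other non-superkey FD, so 3NF still holds.

3NF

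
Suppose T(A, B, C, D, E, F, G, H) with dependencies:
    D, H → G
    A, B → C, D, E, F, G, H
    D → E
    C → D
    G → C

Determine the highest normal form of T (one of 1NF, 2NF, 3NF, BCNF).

Candidate key: {A, B}. Prime attributes: {A, B}.
D, H → G breaks BCNF: {D, H}⁺ = {C, D, E, G, H}, so {D, H} is not a superkey.
D, H → G determines the non-prime attribute {G} from a non-superkey — 3NF is violated.
Checking every proper subset of each key, none determines a non-prime attribute — 2NF is satisfied.

2NF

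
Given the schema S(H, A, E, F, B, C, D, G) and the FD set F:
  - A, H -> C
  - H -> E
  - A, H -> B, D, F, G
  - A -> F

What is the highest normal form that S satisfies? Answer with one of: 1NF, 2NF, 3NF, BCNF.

Candidate key: {A, H}. Prime attributes: {A, H}.
For H -> E we have {H}⁺ = {E, H}; {H} is not a superkey, so BCNF fails.
H -> E determines the non-prime attribute {E} from a non-superkey — 3NF is violated.
{A} is a proper subset of the key {A, H}, and {A}⁺ contains the non-prime attribute {F} — a partial dependency, so 2NF is violated.

1NF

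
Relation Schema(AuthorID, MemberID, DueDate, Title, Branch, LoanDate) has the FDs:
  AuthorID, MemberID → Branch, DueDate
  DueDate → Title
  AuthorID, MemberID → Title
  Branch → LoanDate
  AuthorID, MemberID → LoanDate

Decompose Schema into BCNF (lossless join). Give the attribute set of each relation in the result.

Candidate key of the original relation: {AuthorID, MemberID}.
{AuthorID, Branch, DueDate, LoanDate, MemberID, Title}: {DueDate} determines {DueDate, Title} here but is not a superkey — split on DueDate → Title, giving {DueDate, Title} and {AuthorID, Branch, DueDate, LoanDate, MemberID}.
{DueDate, Title}: every determinant is a superkey — BCNF.
{AuthorID, Branch, DueDate, LoanDate, MemberID}: {Branch} determines {Branch, LoanDate} here but is not a superkey — split on Branch → LoanDate, giving {Branch, LoanDate} and {AuthorID, Branch, DueDate, MemberID}.
{Branch, LoanDate}: every determinant is a superkey — BCNF.
{AuthorID, Branch, DueDate, MemberID}: every determinant is a superkey — BCNF.

{AuthorID, Branch, DueDate, MemberID}; {Branch, LoanDate}; {DueDate, Title}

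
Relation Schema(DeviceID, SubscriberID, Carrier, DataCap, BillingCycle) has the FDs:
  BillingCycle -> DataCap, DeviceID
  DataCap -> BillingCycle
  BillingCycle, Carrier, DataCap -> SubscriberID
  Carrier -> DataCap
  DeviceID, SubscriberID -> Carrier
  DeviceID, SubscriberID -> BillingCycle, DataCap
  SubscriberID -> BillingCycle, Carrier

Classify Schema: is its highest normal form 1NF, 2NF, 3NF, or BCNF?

2NF

Candidate keys: {Carrier}, {SubscriberID}. Prime attributes: {Carrier, SubscriberID}.
For BillingCycle -> DataCap, DeviceID we have {BillingCycle}⁺ = {BillingCycle, DataCap, DeviceID}; {BillingCycle} is not a superkey, so BCNF fails.
BillingCycle -> DataCap, DeviceID determines the non-prime attributes {DataCap, DeviceID} from a non-superkey — 3NF is violated.
With only single-attribute keys there can be no partial dependency, so 2NF holds.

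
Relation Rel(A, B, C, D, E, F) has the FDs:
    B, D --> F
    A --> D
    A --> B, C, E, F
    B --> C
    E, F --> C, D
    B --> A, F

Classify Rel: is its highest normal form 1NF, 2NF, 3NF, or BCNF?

Candidate keys: {A}, {B}. Prime attributes: {A, B}.
E, F --> C, D breaks BCNF: {E, F}⁺ = {C, D, E, F}, so {E, F} is not a superkey.
E, F --> C, D determines the non-prime attributes {C, D} from a non-superkey — 3NF is violated.
All keys have size 1, which rules out partial dependencies — 2NF is satisfied.

2NF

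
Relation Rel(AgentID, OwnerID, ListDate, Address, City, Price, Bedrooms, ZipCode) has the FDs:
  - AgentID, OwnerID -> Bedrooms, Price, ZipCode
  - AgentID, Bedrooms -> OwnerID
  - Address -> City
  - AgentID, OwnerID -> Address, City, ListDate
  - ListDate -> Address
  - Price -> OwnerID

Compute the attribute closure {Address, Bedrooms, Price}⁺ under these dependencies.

Start with {Address, Bedrooms, Price}.
Address -> City applies; add {City} → now {Address, Bedrooms, City, Price}.
Price -> OwnerID applies; add {OwnerID} → now {Address, Bedrooms, City, OwnerID, Price}.
No further FD applies.

{Address, Bedrooms, City, OwnerID, Price}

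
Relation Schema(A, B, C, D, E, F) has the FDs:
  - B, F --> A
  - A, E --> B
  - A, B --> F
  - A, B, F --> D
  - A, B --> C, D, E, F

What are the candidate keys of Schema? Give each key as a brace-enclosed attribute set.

{A, B}⁺ = {A, B, C, D, E, F}, which is every attribute, so {A, B} is a candidate key.
{A, E}⁺ = {A, B, C, D, E, F}, which is every attribute, so {A, E} is a candidate key.
{B, F}⁺ = {A, B, C, D, E, F}, which is every attribute, so {B, F} is a candidate key.
No proper subset of any of these is a key, and no other minimal superkey exists.

{A, B}, {A, E}, {B, F}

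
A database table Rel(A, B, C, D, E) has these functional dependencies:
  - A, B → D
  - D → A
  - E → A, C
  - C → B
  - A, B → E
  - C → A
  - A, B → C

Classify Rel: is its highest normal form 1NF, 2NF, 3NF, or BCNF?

3NF

Candidate keys: {A, B}, {B, D}, {C}, {E}. Prime attributes: {A, B, C, D, E}.
D → A: {D}⁺ = {A, D}, which is not all of the attributes, so the left side is not a superkey — BCNF is violated.
Its right-hand attributes {A} are all prime, as are those of every other non-superkey FD — the relation is in 3NF.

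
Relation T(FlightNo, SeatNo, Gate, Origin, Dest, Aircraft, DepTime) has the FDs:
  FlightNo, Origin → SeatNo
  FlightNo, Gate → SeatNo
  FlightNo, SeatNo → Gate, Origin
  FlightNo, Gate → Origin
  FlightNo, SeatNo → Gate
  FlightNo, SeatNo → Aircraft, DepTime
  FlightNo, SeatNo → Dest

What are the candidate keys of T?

Attributes never on any right-hand side: {FlightNo} — every candidate key must contain it.
{FlightNo, Gate}⁺ = {Aircraft, DepTime, Dest, FlightNo, Gate, Origin, SeatNo} — all of the relation — so {FlightNo, Gate} is a candidate key.
{FlightNo, Origin}⁺ = {Aircraft, DepTime, Dest, FlightNo, Gate, Origin, SeatNo} — all of the relation — so {FlightNo, Origin} is a candidate key.
{FlightNo, SeatNo}⁺ = {Aircraft, DepTime, Dest, FlightNo, Gate, Origin, SeatNo} — all of the relation — so {FlightNo, SeatNo} is a candidate key.
Any other superkey properly contains one of these, so there are no further candidate keys.

{FlightNo, Gate}, {FlightNo, Origin}, {FlightNo, SeatNo}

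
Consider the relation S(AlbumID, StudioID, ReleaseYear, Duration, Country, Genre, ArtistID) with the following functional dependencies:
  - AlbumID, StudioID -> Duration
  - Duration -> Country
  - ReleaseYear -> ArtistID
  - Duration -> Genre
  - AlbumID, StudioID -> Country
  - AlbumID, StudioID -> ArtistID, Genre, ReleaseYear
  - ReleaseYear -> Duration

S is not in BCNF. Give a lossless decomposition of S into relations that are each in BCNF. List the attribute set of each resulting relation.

Candidate key of the original relation: {AlbumID, StudioID}.
Within {AlbumID, ArtistID, Country, Duration, Genre, ReleaseYear, StudioID}: {Duration}⁺ ∩ {AlbumID, ArtistID, Country, Duration, Genre, ReleaseYear, StudioID} = {Country, Duration, Genre}, not the whole set, so Duration -> Country, Genre violates BCNF; decompose into {Country, Duration, Genre} and {AlbumID, ArtistID, Duration, ReleaseYear, StudioID}.
{Country, Duration, Genre}: every determinant is a superkey — BCNF.
Within {AlbumID, ArtistID, Duration, ReleaseYear, StudioID}: {ReleaseYear}⁺ ∩ {AlbumID, ArtistID, Duration, ReleaseYear, StudioID} = {ArtistID, Duration, ReleaseYear}, not the whole set, so ReleaseYear -> ArtistID, Duration violates BCNF; decompose into {ArtistID, Duration, ReleaseYear} and {AlbumID, ReleaseYear, StudioID}.
{ArtistID, Duration, ReleaseYear}: every determinant is a superkey — BCNF.
{AlbumID, ReleaseYear, StudioID}: every determinant is a superkey — BCNF.

{AlbumID, ReleaseYear, StudioID}; {ArtistID, Duration, ReleaseYear}; {Country, Duration, Genre}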